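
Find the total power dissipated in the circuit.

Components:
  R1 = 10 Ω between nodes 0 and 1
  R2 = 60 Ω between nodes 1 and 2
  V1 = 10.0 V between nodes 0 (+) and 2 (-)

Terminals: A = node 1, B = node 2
Nodal analysis, taking node 2 as the 0 V reference.
Source V1 fixes V_0 = 10 V.
KCL at each unknown node (sum of currents leaving = 0; resistances in Ω):
  Node 1: (V_1 - 10)/10 + (V_1 - 0)/60 = 0
Collecting terms: 0.1167 × V_1 = 1  =>  V_1 = 8.571 V
Power in each resistor, P = (ΔV)²/R:
  P_R1 = (10 - 8.571)²/10 = 0.2041 W
  P_R2 = (8.571 - 0)²/60 = 1.224 W
P_total = P_R1 + P_R2 = 1.429 W

Final answer: 1.429 W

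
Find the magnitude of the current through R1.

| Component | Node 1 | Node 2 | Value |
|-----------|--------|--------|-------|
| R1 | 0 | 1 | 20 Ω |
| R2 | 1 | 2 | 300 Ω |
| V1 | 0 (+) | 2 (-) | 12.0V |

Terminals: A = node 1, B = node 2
Nodal analysis, taking node 2 as the 0 V reference.
Source V1 fixes V_0 = 12 V.
KCL at each unknown node (sum of currents leaving = 0; resistances in Ω):
  Node 1: (V_1 - 12)/20 + (V_1 - 0)/300 = 0
Collecting terms: 0.05333 × V_1 = 0.6  =>  V_1 = 11.25 V
I_R1 = (V_0 - V_1)/R1 = (12 - 11.25)/20 = 0.0375 A
|I_R1| = 0.0375 A

Final answer: |I_R1| = 0.0375 A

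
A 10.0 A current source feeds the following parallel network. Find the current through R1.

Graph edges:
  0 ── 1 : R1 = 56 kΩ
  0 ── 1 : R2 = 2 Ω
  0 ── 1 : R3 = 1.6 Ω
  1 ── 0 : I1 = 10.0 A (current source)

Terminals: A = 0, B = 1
All resistors sit directly between nodes 0 and 1, so they are in parallel and share one voltage V; the full source current 10 A splits among them.
1/R_par = 1/56000 + 1/2 + 1/1.6 = 1.125 S  =>  R_par = 0.8889 Ω
V = I × R_par = 10 × 0.8889 = 8.889 V
I_R1 = V/R1 = 8.889/56000 = 0.0001587 A

Final answer: 0.0001587 A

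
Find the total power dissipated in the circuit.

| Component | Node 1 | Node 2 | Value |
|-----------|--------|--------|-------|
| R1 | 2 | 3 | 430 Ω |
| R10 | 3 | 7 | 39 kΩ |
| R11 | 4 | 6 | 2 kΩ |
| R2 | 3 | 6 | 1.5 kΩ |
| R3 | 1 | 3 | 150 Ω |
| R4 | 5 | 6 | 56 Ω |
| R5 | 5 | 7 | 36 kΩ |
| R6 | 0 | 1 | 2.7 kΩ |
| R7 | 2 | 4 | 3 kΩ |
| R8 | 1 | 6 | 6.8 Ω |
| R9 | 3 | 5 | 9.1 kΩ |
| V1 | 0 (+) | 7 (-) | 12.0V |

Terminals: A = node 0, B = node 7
Nodal analysis, taking node 7 as the 0 V reference.
Source V1 fixes V_0 = 12 V.
KCL at each unknown node (sum of currents leaving = 0; resistances in Ω):
  Node 1: (V_1 - V_3)/150 + (V_1 - 12)/2700 + (V_1 - V_6)/6.8 = 0
  Node 2: (V_2 - V_3)/430 + (V_2 - V_4)/3000 = 0
  Node 3: (V_3 - V_2)/430 + (V_3 - V_6)/1500 + (V_3 - V_1)/150 + (V_3 - V_5)/9100 + (V_3 - 0)/39000 = 0
  Node 4: (V_4 - V_2)/3000 + (V_4 - V_6)/2000 = 0
  Node 5: (V_5 - V_6)/56 + (V_5 - 0)/36000 + (V_5 - V_3)/9100 = 0
  Node 6: (V_6 - V_3)/1500 + (V_6 - V_5)/56 + (V_6 - V_1)/6.8 + (V_6 - V_4)/2000 = 0
Collecting terms (coefficients in siemens):
  0.1541·V_1 - 0.006667·V_3 - 0.1471·V_6 = 0.004444
  0.002659·V_2 - 0.002326·V_3 - 0.0003333·V_4 = 0
  0.009794·V_3 - 0.006667·V_1 - 0.002326·V_2 - 0.0001099·V_5 - 0.0006667·V_6 = 0
  0.0008333·V_4 - 0.0003333·V_2 - 0.0005·V_6 = 0
  0.01799·V_5 - 0.0001099·V_3 - 0.01786·V_6 = 0
  0.1661·V_6 - 0.1471·V_1 - 0.0006667·V_3 - 0.0005·V_4 - 0.01786·V_5 = 0
Solving these 6 simultaneous equations (Gaussian elimination) gives:
  V_1 = 10.49 V, V_2 = 10.46 V, V_3 = 10.46 V, V_4 = 10.48 V
  V_5 = 10.47 V, V_6 = 10.49 V
Power in each resistor, P = (ΔV)²/R:
  P_R1 = (10.46 - 10.46)²/430 = 0.00000001634 W
  P_R2 = (10.46 - 10.49)²/1500 = 0.000000747 W
  P_R3 = (10.49 - 10.46)²/150 = 0.000008477 W
  P_R4 = (10.47 - 10.49)²/56 = 0.0000048 W
  P_R5 = (10.47 - 0)²/36000 = 0.003046 W
  P_R6 = (12 - 10.49)²/2700 = 0.0008436 W
  P_R7 = (10.46 - 10.48)²/3000 = 0.000000114 W
  P_R8 = (10.49 - 10.49)²/6.8 = 0.0000007018 W
  P_R9 = (10.46 - 10.47)²/9100 = 0.00000003205 W
  P_R10 = (10.46 - 0)²/39000 = 0.002803 W
  P_R11 = (10.48 - 10.49)²/2000 = 0.000000076 W
P_total = P_R1 + P_R2 + P_R3 + P_R4 + P_R5 + P_R6 + P_R7 + P_R8 + P_R9 + P_R10 + P_R11 = 0.006708 W

Final answer: 0.006708 W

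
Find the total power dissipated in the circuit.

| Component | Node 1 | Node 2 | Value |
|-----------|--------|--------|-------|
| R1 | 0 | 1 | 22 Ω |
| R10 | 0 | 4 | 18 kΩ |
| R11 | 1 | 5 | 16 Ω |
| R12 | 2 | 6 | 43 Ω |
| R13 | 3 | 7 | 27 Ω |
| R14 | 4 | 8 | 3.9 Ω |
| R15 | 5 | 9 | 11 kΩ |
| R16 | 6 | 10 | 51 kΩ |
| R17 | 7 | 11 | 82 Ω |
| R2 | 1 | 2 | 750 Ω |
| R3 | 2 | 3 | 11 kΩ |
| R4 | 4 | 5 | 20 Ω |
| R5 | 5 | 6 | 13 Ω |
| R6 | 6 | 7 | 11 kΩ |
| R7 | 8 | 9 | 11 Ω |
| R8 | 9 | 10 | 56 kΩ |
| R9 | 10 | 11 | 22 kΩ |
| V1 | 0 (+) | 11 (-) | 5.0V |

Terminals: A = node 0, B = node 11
Nodal analysis, taking node 11 as the 0 V reference.
Source V1 fixes V_0 = 5 V.
KCL at each unknown node (sum of currents leaving = 0; resistances in Ω):
  Node 1: (V_1 - 5)/22 + (V_1 - V_2)/750 + (V_1 - V_5)/16 = 0
  Node 2: (V_2 - V_1)/750 + (V_2 - V_3)/11000 + (V_2 - V_6)/43 = 0
  Node 3: (V_3 - V_2)/11000 + (V_3 - V_7)/27 = 0
  Node 4: (V_4 - V_5)/20 + (V_4 - 5)/18000 + (V_4 - V_8)/3.9 = 0
  Node 5: (V_5 - V_4)/20 + (V_5 - V_6)/13 + (V_5 - V_1)/16 + (V_5 - V_9)/11000 = 0
  Node 6: (V_6 - V_5)/13 + (V_6 - V_7)/11000 + (V_6 - V_2)/43 + (V_6 - V_10)/51000 = 0
  Node 7: (V_7 - V_6)/11000 + (V_7 - V_3)/27 + (V_7 - 0)/82 = 0
  Node 8: (V_8 - V_9)/11 + (V_8 - V_4)/3.9 = 0
  Node 9: (V_9 - V_8)/11 + (V_9 - V_10)/56000 + (V_9 - V_5)/11000 = 0
  Node 10: (V_10 - V_9)/56000 + (V_10 - 0)/22000 + (V_10 - V_6)/51000 = 0
Collecting terms (coefficients in siemens):
  0.1093·V_1 - 0.001333·V_2 - 0.0625·V_5 = 0.2273
  0.02468·V_2 - 0.001333·V_1 - 0.00009091·V_3 - 0.02326·V_6 = 0
  0.03713·V_3 - 0.00009091·V_2 - 0.03704·V_7 = 0
  0.3065·V_4 - 0.05·V_5 - 0.2564·V_8 = 0.0002778
  0.1895·V_5 - 0.0625·V_1 - 0.05·V_4 - 0.07692·V_6 - 0.00009091·V_9 = 0
  0.1003·V_6 - 0.02326·V_2 - 0.07692·V_5 - 0.00009091·V_7 - 0.00001961·V_10 = 0
  0.04932·V_7 - 0.03704·V_3 - 0.00009091·V_6 = 0
  0.3473·V_8 - 0.2564·V_4 - 0.09091·V_9 = 0
  0.09102·V_9 - 0.00009091·V_5 - 0.09091·V_8 - 0.00001786·V_10 = 0
  0.00008292·V_10 - 0.00001961·V_6 - 0.00001786·V_9 = 0
Solving these 10 simultaneous equations (Gaussian elimination) gives:
  V_1 = 4.978 V, V_2 = 4.936 V, V_3 = 0.08444 V, V_4 = 4.963 V
  V_5 = 4.964 V, V_6 = 4.952 V, V_7 = 0.07254 V, V_8 = 4.962 V
  V_9 = 4.962 V, V_10 = 2.24 V
Power in each resistor, P = (ΔV)²/R:
  P_R1 = (5 - 4.978)²/22 = 0.00002132 W
  P_R2 = (4.978 - 4.936)²/750 = 0.000002442 W
  P_R3 = (4.936 - 0.08444)²/11000 = 0.002139 W
  P_R4 = (4.963 - 4.964)²/20 = 0.00000004303 W
  P_R5 = (4.964 - 4.952)²/13 = 0.00001008 W
  P_R6 = (4.952 - 0.07254)²/11000 = 0.002165 W
  P_R7 = (4.962 - 4.962)²/11 = 0.00000002583 W
  P_R8 = (4.962 - 2.24)²/56000 = 0.0001323 W
  P_R9 = (2.24 - 0)²/22000 = 0.000228 W
  P_R10 = (5 - 4.963)²/18000 = 0.00000007779 W
  P_R11 = (4.978 - 4.964)²/16 = 0.00001376 W
  P_R12 = (4.936 - 4.952)²/43 = 0.000006339 W
  P_R13 = (0.08444 - 0.07254)²/27 = 0.000005251 W
  P_R14 = (4.963 - 4.962)²/3.9 = 0.00000000916 W
  P_R15 = (4.964 - 4.962)²/11000 = 0.0000000002474 W
  P_R16 = (4.952 - 2.24)²/51000 = 0.0001443 W
  P_R17 = (0.07254 - 0)²/82 = 0.00006417 W
P_total = P_R1 + P_R2 + P_R3 + P_R4 + P_R5 + P_R6 + P_R7 + P_R8 + P_R9 + P_R10 + P_R11 + P_R12 + P_R13 + P_R14 + P_R15 + P_R16 + P_R17 = 0.004932 W

Final answer: 0.004932 W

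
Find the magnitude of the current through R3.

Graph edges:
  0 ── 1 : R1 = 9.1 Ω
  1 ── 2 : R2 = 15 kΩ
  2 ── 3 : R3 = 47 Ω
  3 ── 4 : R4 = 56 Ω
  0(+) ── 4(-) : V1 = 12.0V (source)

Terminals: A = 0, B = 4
Nodal analysis, taking node 4 as the 0 V reference.
Source V1 fixes V_0 = 12 V.
KCL at each unknown node (sum of currents leaving = 0; resistances in Ω):
  Node 1: (V_1 - 12)/9.1 + (V_1 - V_2)/15000 = 0
  Node 2: (V_2 - V_1)/15000 + (V_2 - V_3)/47 = 0
  Node 3: (V_3 - V_2)/47 + (V_3 - 0)/56 = 0
Collecting terms (coefficients in siemens):
  0.11·V_1 - 0.00006667·V_2 = 1.319
  0.02134·V_2 - 0.00006667·V_1 - 0.02128·V_3 = 0
  0.03913·V_3 - 0.02128·V_2 = 0
Solving these 3 simultaneous equations (Gaussian elimination) gives:
  V_1 = 11.99 V, V_2 = 0.08179 V, V_3 = 0.04447 V
I_R3 = (V_2 - V_3)/R3 = (0.08179 - 0.04447)/47 = 0.0007941 A
|I_R3| = 0.0007941 A

Final answer: |I_R3| = 0.0007941 A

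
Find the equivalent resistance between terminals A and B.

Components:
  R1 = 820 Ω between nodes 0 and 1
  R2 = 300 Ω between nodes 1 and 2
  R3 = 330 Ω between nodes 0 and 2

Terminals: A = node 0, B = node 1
Reduce the network between node 0 (A) and node 1 (B) by series/parallel combination:
  Rs1 = R3 + R2 (series, joined only at node 2) = 330 + 300 = 630 Ω
  Rp1 = R1 ‖ Rs1 (parallel, both between nodes 0 and 1) = 1/(1/820 + 1/630) = 356.3 Ω
R_eq = 356.3 Ω

Final answer: 356.3 Ω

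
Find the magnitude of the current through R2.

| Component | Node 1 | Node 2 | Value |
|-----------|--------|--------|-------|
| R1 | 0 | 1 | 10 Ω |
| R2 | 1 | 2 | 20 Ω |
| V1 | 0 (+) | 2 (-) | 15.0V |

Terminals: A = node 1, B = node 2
Nodal analysis, taking node 2 as the 0 V reference.
Source V1 fixes V_0 = 15 V.
KCL at each unknown node (sum of currents leaving = 0; resistances in Ω):
  Node 1: (V_1 - 15)/10 + (V_1 - 0)/20 = 0
Collecting terms: 0.15 × V_1 = 1.5  =>  V_1 = 10 V
I_R2 = (V_1 - V_2)/R2 = (10 - 0)/20 = 0.5 A
|I_R2| = 0.5 A

Final answer: |I_R2| = 0.5 A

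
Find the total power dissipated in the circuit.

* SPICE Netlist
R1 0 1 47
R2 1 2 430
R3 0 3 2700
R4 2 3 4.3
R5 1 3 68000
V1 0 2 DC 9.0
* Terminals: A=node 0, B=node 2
Nodal analysis, taking node 2 as the 0 V reference.
Source V1 fixes V_0 = 9 V.
KCL at each unknown node (sum of currents leaving = 0; resistances in Ω):
  Node 1: (V_1 - 9)/47 + (V_1 - 0)/430 + (V_1 - V_3)/68000 = 0
  Node 3: (V_3 - 9)/2700 + (V_3 - 0)/4.3 + (V_3 - V_1)/68000 = 0
Collecting terms (coefficients in siemens):
  0.02362·V_1 - 0.00001471·V_3 = 0.1915
  0.2329·V_3 - 0.00001471·V_1 = 0.003333
Determinant D = (0.02362)(0.2329) - (-0.00001471)(-0.00001471) = 0.005501
V_1 = [(0.1915)(0.2329) - (-0.00001471)(0.003333)]/D = 8.108 V
V_3 = [(0.02362)(0.003333) - (0.1915)(-0.00001471)]/D = 0.01482 V
Power in each resistor, P = (ΔV)²/R:
  P_R1 = (9 - 8.108)²/47 = 0.01692 W
  P_R2 = (8.108 - 0)²/430 = 0.1529 W
  P_R3 = (9 - 0.01482)²/2700 = 0.0299 W
  P_R4 = (0 - 0.01482)²/4.3 = 0.00005109 W
  P_R5 = (8.108 - 0.01482)²/68000 = 0.0009633 W
P_total = P_R1 + P_R2 + P_R3 + P_R4 + P_R5 = 0.2007 W

Final answer: 0.2007 W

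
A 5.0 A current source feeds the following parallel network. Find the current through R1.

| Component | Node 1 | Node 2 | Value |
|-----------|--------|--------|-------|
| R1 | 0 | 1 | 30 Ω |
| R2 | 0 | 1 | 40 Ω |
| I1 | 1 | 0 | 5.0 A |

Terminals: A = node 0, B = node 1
All resistors sit directly between nodes 0 and 1, so they are in parallel and share one voltage V; the full source current 5 A splits among them.
1/R_par = 1/30 + 1/40 = 0.05833 S  =>  R_par = 17.14 Ω
V = I × R_par = 5 × 17.14 = 85.71 V
I_R1 = V/R1 = 85.71/30 = 2.857 A

Final answer: 2.857 A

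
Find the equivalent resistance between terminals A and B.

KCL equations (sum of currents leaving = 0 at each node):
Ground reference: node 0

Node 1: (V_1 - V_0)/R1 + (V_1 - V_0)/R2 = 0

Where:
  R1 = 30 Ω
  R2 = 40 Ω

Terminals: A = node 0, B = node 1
Reduce the network between node 0 (A) and node 1 (B) by series/parallel combination:
  Rp1 = R1 ‖ R2 (parallel, both between nodes 0 and 1) = 1/(1/30 + 1/40) = 17.14 Ω
R_eq = 17.14 Ω

Final answer: 17.14 Ω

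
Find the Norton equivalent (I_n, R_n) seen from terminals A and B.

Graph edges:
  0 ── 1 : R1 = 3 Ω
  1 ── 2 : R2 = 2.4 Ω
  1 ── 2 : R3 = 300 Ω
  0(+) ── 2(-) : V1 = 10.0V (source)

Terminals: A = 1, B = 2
Find the Thévenin equivalent first; then I_n = V_th/R_th and R_n = R_th.
Step 1 — V_th is the open-circuit voltage V_A - V_B (nothing connected across the terminals).
Nodal analysis, taking node 2 as the 0 V reference.
Source V1 fixes V_0 = 10 V.
KCL at each unknown node (sum of currents leaving = 0; resistances in Ω):
  Node 1: (V_1 - 10)/3 + (V_1 - 0)/2.4 + (V_1 - 0)/300 = 0
Collecting terms: 0.7533 × V_1 = 3.333  =>  V_1 = 4.425 V
V_th = V_1 - V_2 = 4.425 - 0 = 4.425 V
Step 2 — R_th: zero the source — replace V1 by a short circuit (node 2 merges into node 0) — and find the resistance seen between A (node 1) and B (node 0).
Reduce the network between node 1 (A) and node 0 (B) by series/parallel combination:
  Rp1 = R1 ‖ R2 ‖ R3 (parallel, all between nodes 0 and 1) = 1/(1/3 + 1/2.4 + 1/300) = 1.327 Ω
R_th = 1.327 Ω
I_n = V_th/R_th = 4.425/1.327 = 3.333 A, and R_n = R_th = 1.327 Ω

Final answer: I_n = 3.333 A, R_n = 1.327 Ω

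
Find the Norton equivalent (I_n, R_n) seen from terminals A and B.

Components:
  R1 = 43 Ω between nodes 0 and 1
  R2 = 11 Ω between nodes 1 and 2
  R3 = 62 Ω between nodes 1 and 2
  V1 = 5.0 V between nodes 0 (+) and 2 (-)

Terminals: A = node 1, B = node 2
Find the Thévenin equivalent first; then I_n = V_th/R_th and R_n = R_th.
Step 1 — V_th is the open-circuit voltage V_A - V_B (nothing connected across the terminals).
Nodal analysis, taking node 2 as the 0 V reference.
Source V1 fixes V_0 = 5 V.
KCL at each unknown node (sum of currents leaving = 0; resistances in Ω):
  Node 1: (V_1 - 5)/43 + (V_1 - 0)/11 + (V_1 - 0)/62 = 0
Collecting terms: 0.1303 × V_1 = 0.1163  =>  V_1 = 0.8924 V
V_th = V_1 - V_2 = 0.8924 - 0 = 0.8924 V
Step 2 — R_th: zero the source — replace V1 by a short circuit (node 2 merges into node 0) — and find the resistance seen between A (node 1) and B (node 0).
Reduce the network between node 1 (A) and node 0 (B) by series/parallel combination:
  Rp1 = R1 ‖ R2 ‖ R3 (parallel, all between nodes 0 and 1) = 1/(1/43 + 1/11 + 1/62) = 7.675 Ω
R_th = 7.675 Ω
I_n = V_th/R_th = 0.8924/7.675 = 0.1163 A, and R_n = R_th = 7.675 Ω

Final answer: I_n = 0.1163 A, R_n = 7.675 Ω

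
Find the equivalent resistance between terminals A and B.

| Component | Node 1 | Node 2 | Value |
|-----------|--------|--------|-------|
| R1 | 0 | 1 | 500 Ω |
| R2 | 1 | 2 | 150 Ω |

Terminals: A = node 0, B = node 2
Reduce the network between node 0 (A) and node 2 (B) by series/parallel combination:
  Rs1 = R1 + R2 (series, joined only at node 1) = 500 + 150 = 650 Ω
R_eq = 650 Ω

Final answer: 650 Ω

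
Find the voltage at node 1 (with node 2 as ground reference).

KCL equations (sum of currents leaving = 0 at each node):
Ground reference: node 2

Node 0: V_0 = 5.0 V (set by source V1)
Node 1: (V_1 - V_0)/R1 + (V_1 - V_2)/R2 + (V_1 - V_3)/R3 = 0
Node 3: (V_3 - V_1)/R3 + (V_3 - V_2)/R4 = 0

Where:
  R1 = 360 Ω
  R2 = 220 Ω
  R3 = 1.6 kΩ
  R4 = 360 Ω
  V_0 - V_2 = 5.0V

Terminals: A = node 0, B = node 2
Nodal analysis, taking node 2 as the 0 V reference.
Source V1 fixes V_0 = 5 V.
KCL at each unknown node (sum of currents leaving = 0; resistances in Ω):
  Node 1: (V_1 - 5)/360 + (V_1 - 0)/220 + (V_1 - V_3)/1600 = 0
  Node 3: (V_3 - V_1)/1600 + (V_3 - 0)/360 = 0
Collecting terms (coefficients in siemens):
  0.007948·V_1 - 0.000625·V_3 = 0.01389
  0.003403·V_3 - 0.000625·V_1 = 0
Determinant D = (0.007948)(0.003403) - (-0.000625)(-0.000625) = 0.00002666
V_1 = [(0.01389)(0.003403) - (-0.000625)(0)]/D = 1.773 V
V_3 = [(0.007948)(0) - (0.01389)(-0.000625)]/D = 0.3257 V
The requested potential is V_1 = 1.773 V.

Final answer: V_1 = 1.773 V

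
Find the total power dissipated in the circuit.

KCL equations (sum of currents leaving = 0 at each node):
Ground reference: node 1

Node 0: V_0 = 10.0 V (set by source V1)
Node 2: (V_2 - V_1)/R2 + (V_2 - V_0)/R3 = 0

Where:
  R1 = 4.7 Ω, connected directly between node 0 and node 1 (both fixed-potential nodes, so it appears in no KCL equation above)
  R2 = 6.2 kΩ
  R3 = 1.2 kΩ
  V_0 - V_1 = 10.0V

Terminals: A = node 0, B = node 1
Nodal analysis, taking node 1 as the 0 V reference.
Source V1 fixes V_0 = 10 V.
KCL at each unknown node (sum of currents leaving = 0; resistances in Ω):
  Node 2: (V_2 - 0)/6200 + (V_2 - 10)/1200 = 0
Collecting terms: 0.0009946 × V_2 = 0.008333  =>  V_2 = 8.378 V
Power in each resistor, P = (ΔV)²/R:
  P_R1 = (10 - 0)²/4.7 = 21.28 W
  P_R2 = (0 - 8.378)²/6200 = 0.01132 W
  P_R3 = (10 - 8.378)²/1200 = 0.002191 W
P_total = P_R1 + P_R2 + P_R3 = 21.29 W

Final answer: 21.29 W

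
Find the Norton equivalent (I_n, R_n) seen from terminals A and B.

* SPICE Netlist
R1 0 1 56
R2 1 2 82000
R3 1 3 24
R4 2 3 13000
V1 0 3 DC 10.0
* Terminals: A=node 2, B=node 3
Find the Thévenin equivalent first; then I_n = V_th/R_th and R_n = R_th.
Step 1 — V_th is the open-circuit voltage V_A - V_B (nothing connected across the terminals).
Nodal analysis, taking node 3 as the 0 V reference.
Source V1 fixes V_0 = 10 V.
KCL at each unknown node (sum of currents leaving = 0; resistances in Ω):
  Node 1: (V_1 - 10)/56 + (V_1 - V_2)/82000 + (V_1 - 0)/24 = 0
  Node 2: (V_2 - V_1)/82000 + (V_2 - 0)/13000 = 0
Collecting terms (coefficients in siemens):
  0.05954·V_1 - 0.0000122·V_2 = 0.1786
  0.00008912·V_2 - 0.0000122·V_1 = 0
Determinant D = (0.05954)(0.00008912) - (-0.0000122)(-0.0000122) = 0.000005306
V_1 = [(0.1786)(0.00008912) - (-0.0000122)(0)]/D = 2.999 V
V_2 = [(0.05954)(0) - (0.1786)(-0.0000122)]/D = 0.4105 V
V_th = V_2 - V_3 = 0.4105 - 0 = 0.4105 V
Step 2 — R_th: zero the source — replace V1 by a short circuit (node 3 merges into node 0) — and find the resistance seen between A (node 2) and B (node 0).
Reduce the network between node 2 (A) and node 0 (B) by series/parallel combination:
  Rp1 = R1 ‖ R3 (parallel, both between nodes 0 and 1) = 1/(1/56 + 1/24) = 16.8 Ω
  Rs1 = R2 + Rp1 (series, joined only at node 1) = 82000 + 16.8 = 82020 Ω
  Rp2 = R4 ‖ Rs1 (parallel, both between nodes 0 and 2) = 1/(1/13000 + 1/82020) = 11220 Ω
R_th = 11.22 kΩ
I_n = V_th/R_th = 0.4105/11220 = 0.00003658 A, and R_n = R_th = 11.22 kΩ

Final answer: I_n = 3.658e-05 A, R_n = 11.22 kΩ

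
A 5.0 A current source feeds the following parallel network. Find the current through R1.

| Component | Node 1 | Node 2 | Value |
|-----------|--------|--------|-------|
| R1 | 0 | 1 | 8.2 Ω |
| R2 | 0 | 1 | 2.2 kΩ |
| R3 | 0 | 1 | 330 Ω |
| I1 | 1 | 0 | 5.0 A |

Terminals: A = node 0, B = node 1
All resistors sit directly between nodes 0 and 1, so they are in parallel and share one voltage V; the full source current 5 A splits among them.
1/R_par = 1/8.2 + 1/2200 + 1/330 = 0.1254 S  =>  R_par = 7.972 Ω
V = I × R_par = 5 × 7.972 = 39.86 V
I_R1 = V/R1 = 39.86/8.2 = 4.861 A

Final answer: 4.861 A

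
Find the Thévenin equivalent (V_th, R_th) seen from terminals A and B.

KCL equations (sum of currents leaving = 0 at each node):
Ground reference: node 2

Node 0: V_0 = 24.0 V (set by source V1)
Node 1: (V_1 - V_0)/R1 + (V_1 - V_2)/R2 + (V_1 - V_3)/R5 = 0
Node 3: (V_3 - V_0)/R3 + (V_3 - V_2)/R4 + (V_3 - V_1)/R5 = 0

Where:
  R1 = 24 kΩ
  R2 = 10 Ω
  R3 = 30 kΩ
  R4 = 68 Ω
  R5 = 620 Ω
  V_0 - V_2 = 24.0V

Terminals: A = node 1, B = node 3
Step 1 — V_th is the open-circuit voltage V_A - V_B (nothing connected across the terminals).
Nodal analysis, taking node 2 as the 0 V reference.
Source V1 fixes V_0 = 24 V.
KCL at each unknown node (sum of currents leaving = 0; resistances in Ω):
  Node 1: (V_1 - 24)/24000 + (V_1 - 0)/10 + (V_1 - V_3)/620 = 0
  Node 3: (V_3 - 24)/30000 + (V_3 - 0)/68 + (V_3 - V_1)/620 = 0
Collecting terms (coefficients in siemens):
  0.1017·V_1 - 0.001613·V_3 = 0.001
  0.01635·V_3 - 0.001613·V_1 = 0.0008
Determinant D = (0.1017)(0.01635) - (-0.001613)(-0.001613) = 0.00166
V_1 = [(0.001)(0.01635) - (-0.001613)(0.0008)]/D = 0.01063 V
V_3 = [(0.1017)(0.0008) - (0.001)(-0.001613)]/D = 0.04997 V
V_th = V_1 - V_3 = 0.01063 - 0.04997 = -0.03934 V
Step 2 — R_th: zero the source — replace V1 by a short circuit (node 2 merges into node 0) — and find the resistance seen between A (node 1) and B (node 3).
Reduce the network between node 1 (A) and node 3 (B) by series/parallel combination:
  Rp1 = R1 ‖ R2 (parallel, both between nodes 0 and 1) = 1/(1/24000 + 1/10) = 9.996 Ω
  Rp2 = R3 ‖ R4 (parallel, both between nodes 0 and 3) = 1/(1/30000 + 1/68) = 67.85 Ω
  Rs1 = Rp1 + Rp2 (series, joined only at node 0) = 9.996 + 67.85 = 77.84 Ω
  Rp3 = R5 ‖ Rs1 (parallel, both between nodes 1 and 3) = 1/(1/620 + 1/77.84) = 69.16 Ω
R_th = 69.16 Ω

Final answer: V_th = -0.03934 V, R_th = 69.16 Ω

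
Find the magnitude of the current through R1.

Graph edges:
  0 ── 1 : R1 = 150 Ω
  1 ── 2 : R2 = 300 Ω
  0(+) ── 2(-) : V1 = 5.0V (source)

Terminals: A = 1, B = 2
Nodal analysis, taking node 2 as the 0 V reference.
Source V1 fixes V_0 = 5 V.
KCL at each unknown node (sum of currents leaving = 0; resistances in Ω):
  Node 1: (V_1 - 5)/150 + (V_1 - 0)/300 = 0
Collecting terms: 0.01 × V_1 = 0.03333  =>  V_1 = 3.333 V
I_R1 = (V_0 - V_1)/R1 = (5 - 3.333)/150 = 0.01111 A
|I_R1| = 0.01111 A

Final answer: |I_R1| = 0.01111 A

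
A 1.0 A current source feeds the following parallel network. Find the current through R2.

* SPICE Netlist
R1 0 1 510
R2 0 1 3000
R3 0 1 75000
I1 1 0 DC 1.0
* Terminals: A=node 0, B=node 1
All resistors sit directly between nodes 0 and 1, so they are in parallel and share one voltage V; the full source current 1 A splits among them.
1/R_par = 1/510 + 1/3000 + 1/75000 = 0.002307 S  =>  R_par = 433.4 Ω
V = I × R_par = 1 × 433.4 = 433.4 V
I_R2 = V/R2 = 433.4/3000 = 0.1445 A

Final answer: 0.1445 A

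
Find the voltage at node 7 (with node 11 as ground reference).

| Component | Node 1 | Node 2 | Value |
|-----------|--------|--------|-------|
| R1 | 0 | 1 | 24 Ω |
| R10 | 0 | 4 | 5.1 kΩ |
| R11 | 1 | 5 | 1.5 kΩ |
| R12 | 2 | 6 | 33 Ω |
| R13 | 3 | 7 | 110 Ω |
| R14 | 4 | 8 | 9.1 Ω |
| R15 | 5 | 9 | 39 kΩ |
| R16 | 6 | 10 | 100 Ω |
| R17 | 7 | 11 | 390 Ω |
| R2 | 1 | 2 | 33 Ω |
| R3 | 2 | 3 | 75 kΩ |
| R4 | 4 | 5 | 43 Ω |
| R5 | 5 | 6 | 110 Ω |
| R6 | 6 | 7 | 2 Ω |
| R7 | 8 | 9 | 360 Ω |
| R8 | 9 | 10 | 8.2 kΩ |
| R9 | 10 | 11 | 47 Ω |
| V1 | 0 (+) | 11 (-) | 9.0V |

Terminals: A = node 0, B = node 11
Nodal analysis, taking node 11 as the 0 V reference.
Source V1 fixes V_0 = 9 V.
KCL at each unknown node (sum of currents leaving = 0; resistances in Ω):
  Node 1: (V_1 - 9)/24 + (V_1 - V_2)/33 + (V_1 - V_5)/1500 = 0
  Node 2: (V_2 - V_1)/33 + (V_2 - V_3)/75000 + (V_2 - V_6)/33 = 0
  Node 3: (V_3 - V_2)/75000 + (V_3 - V_7)/110 = 0
  Node 4: (V_4 - V_5)/43 + (V_4 - 9)/5100 + (V_4 - V_8)/9.1 = 0
  Node 5: (V_5 - V_4)/43 + (V_5 - V_6)/110 + (V_5 - V_1)/1500 + (V_5 - V_9)/39000 = 0
  Node 6: (V_6 - V_5)/110 + (V_6 - V_7)/2 + (V_6 - V_2)/33 + (V_6 - V_10)/100 = 0
  Node 7: (V_7 - V_6)/2 + (V_7 - V_3)/110 + (V_7 - 0)/390 = 0
  Node 8: (V_8 - V_9)/360 + (V_8 - V_4)/9.1 = 0
  Node 9: (V_9 - V_8)/360 + (V_9 - V_10)/8200 + (V_9 - V_5)/39000 = 0
  Node 10: (V_10 - V_9)/8200 + (V_10 - 0)/47 + (V_10 - V_6)/100 = 0
Collecting terms (coefficients in siemens):
  0.07264·V_1 - 0.0303·V_2 - 0.0006667·V_5 = 0.375
  0.06062·V_2 - 0.0303·V_1 - 0.00001333·V_3 - 0.0303·V_6 = 0
  0.009104·V_3 - 0.00001333·V_2 - 0.009091·V_7 = 0
  0.1333·V_4 - 0.02326·V_5 - 0.1099·V_8 = 0.001765
  0.03304·V_5 - 0.0006667·V_1 - 0.02326·V_4 - 0.009091·V_6 - 0.00002564·V_9 = 0
  0.5494·V_6 - 0.0303·V_2 - 0.009091·V_5 - 0.5·V_7 - 0.01·V_10 = 0
  0.5117·V_7 - 0.009091·V_3 - 0.5·V_6 = 0
  0.1127·V_8 - 0.1099·V_4 - 0.002778·V_9 = 0
  0.002925·V_9 - 0.00002564·V_5 - 0.002778·V_8 - 0.000122·V_10 = 0
  0.0314·V_10 - 0.01·V_6 - 0.000122·V_9 = 0
Solving these 10 simultaneous equations (Gaussian elimination) gives:
  V_1 = 7.894 V, V_2 = 6.434 V, V_3 = 4.95 V, V_4 = 5.219 V
  V_5 = 5.206 V, V_6 = 4.973 V, V_7 = 4.948 V, V_8 = 5.216 V
  V_9 = 5.065 V, V_10 = 1.604 V
The requested potential is V_7 = 4.948 V.

Final answer: V_7 = 4.948 V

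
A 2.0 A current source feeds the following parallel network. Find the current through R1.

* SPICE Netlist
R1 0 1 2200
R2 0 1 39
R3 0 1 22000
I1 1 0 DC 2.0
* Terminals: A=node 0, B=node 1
All resistors sit directly between nodes 0 and 1, so they are in parallel and share one voltage V; the full source current 2 A splits among them.
1/R_par = 1/2200 + 1/39 + 1/22000 = 0.02614 S  =>  R_par = 38.25 Ω
V = I × R_par = 2 × 38.25 = 76.51 V
I_R1 = V/R1 = 76.51/2200 = 0.03478 A

Final answer: 0.03478 A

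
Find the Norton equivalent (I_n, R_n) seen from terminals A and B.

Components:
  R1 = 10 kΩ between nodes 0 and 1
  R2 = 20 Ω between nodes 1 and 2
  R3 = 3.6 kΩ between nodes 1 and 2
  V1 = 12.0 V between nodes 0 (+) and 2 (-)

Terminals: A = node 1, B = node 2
Find the Thévenin equivalent first; then I_n = V_th/R_th and R_n = R_th.
Step 1 — V_th is the open-circuit voltage V_A - V_B (nothing connected across the terminals).
Nodal analysis, taking node 2 as the 0 V reference.
Source V1 fixes V_0 = 12 V.
KCL at each unknown node (sum of currents leaving = 0; resistances in Ω):
  Node 1: (V_1 - 12)/10000 + (V_1 - 0)/20 + (V_1 - 0)/3600 = 0
Collecting terms: 0.05038 × V_1 = 0.0012  =>  V_1 = 0.02382 V
V_th = V_1 - V_2 = 0.02382 - 0 = 0.02382 V
Step 2 — R_th: zero the source — replace V1 by a short circuit (node 2 merges into node 0) — and find the resistance seen between A (node 1) and B (node 0).
Reduce the network between node 1 (A) and node 0 (B) by series/parallel combination:
  Rp1 = R1 ‖ R2 ‖ R3 (parallel, all between nodes 0 and 1) = 1/(1/10000 + 1/20 + 1/3600) = 19.85 Ω
R_th = 19.85 Ω
I_n = V_th/R_th = 0.02382/19.85 = 0.0012 A, and R_n = R_th = 19.85 Ω

Final answer: I_n = 0.0012 A, R_n = 19.85 Ω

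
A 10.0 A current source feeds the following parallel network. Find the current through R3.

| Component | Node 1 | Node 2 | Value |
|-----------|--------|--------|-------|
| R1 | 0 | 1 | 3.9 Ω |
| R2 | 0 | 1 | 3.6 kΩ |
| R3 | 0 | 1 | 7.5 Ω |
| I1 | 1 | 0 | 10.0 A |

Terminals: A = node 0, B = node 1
All resistors sit directly between nodes 0 and 1, so they are in parallel and share one voltage V; the full source current 10 A splits among them.
1/R_par = 1/3.9 + 1/3600 + 1/7.5 = 0.39 S  =>  R_par = 2.564 Ω
V = I × R_par = 10 × 2.564 = 25.64 V
I_R3 = V/R3 = 25.64/7.5 = 3.419 A

Final answer: 3.419 A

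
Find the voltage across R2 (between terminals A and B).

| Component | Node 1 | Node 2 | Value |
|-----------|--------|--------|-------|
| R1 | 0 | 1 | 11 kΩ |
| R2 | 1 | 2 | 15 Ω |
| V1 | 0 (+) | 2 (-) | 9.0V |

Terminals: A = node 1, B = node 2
R1 and R2 are in series across V1 (node 0 → node 1 → node 2), and the output A–B is taken across R2, so this is a voltage divider.
Series current: I = V1/(R1 + R2) = 9/(11000 + 15) = 9/11020 = 0.0008171 A
V_R2 = I × R2 = V1 × R2/(R1 + R2) = 9 × 15/11020 = 0.01226 V

Final answer: 0.01226 V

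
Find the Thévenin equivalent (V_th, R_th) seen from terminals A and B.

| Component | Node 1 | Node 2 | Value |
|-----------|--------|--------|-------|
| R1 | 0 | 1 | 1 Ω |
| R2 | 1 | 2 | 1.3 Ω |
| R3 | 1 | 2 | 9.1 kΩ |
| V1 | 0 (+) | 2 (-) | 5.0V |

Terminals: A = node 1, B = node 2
Step 1 — V_th is the open-circuit voltage V_A - V_B (nothing connected across the terminals).
Nodal analysis, taking node 2 as the 0 V reference.
Source V1 fixes V_0 = 5 V.
KCL at each unknown node (sum of currents leaving = 0; resistances in Ω):
  Node 1: (V_1 - 5)/1 + (V_1 - 0)/1.3 + (V_1 - 0)/9100 = 0
Collecting terms: 1.769 × V_1 = 5  =>  V_1 = 2.826 V
V_th = V_1 - V_2 = 2.826 - 0 = 2.826 V
Step 2 — R_th: zero the source — replace V1 by a short circuit (node 2 merges into node 0) — and find the resistance seen between A (node 1) and B (node 0).
Reduce the network between node 1 (A) and node 0 (B) by series/parallel combination:
  Rp1 = R1 ‖ R2 ‖ R3 (parallel, all between nodes 0 and 1) = 1/(1/1 + 1/1.3 + 1/9100) = 0.5652 Ω
R_th = 0.5652 Ω

Final answer: V_th = 2.826 V, R_th = 0.5652 Ω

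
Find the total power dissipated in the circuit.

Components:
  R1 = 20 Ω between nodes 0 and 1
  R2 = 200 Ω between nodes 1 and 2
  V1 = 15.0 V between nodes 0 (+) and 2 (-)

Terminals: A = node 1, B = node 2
Nodal analysis, taking node 2 as the 0 V reference.
Source V1 fixes V_0 = 15 V.
KCL at each unknown node (sum of currents leaving = 0; resistances in Ω):
  Node 1: (V_1 - 15)/20 + (V_1 - 0)/200 = 0
Collecting terms: 0.055 × V_1 = 0.75  =>  V_1 = 13.64 V
Power in each resistor, P = (ΔV)²/R:
  P_R1 = (15 - 13.64)²/20 = 0.09298 W
  P_R2 = (13.64 - 0)²/200 = 0.9298 W
P_total = P_R1 + P_R2 = 1.023 W

Final answer: 1.023 W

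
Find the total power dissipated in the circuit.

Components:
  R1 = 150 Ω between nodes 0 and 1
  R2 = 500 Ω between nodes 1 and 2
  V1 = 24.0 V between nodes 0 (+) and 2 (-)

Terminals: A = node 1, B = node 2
Nodal analysis, taking node 2 as the 0 V reference.
Source V1 fixes V_0 = 24 V.
KCL at each unknown node (sum of currents leaving = 0; resistances in Ω):
  Node 1: (V_1 - 24)/150 + (V_1 - 0)/500 = 0
Collecting terms: 0.008667 × V_1 = 0.16  =>  V_1 = 18.46 V
Power in each resistor, P = (ΔV)²/R:
  P_R1 = (24 - 18.46)²/150 = 0.2045 W
  P_R2 = (18.46 - 0)²/500 = 0.6817 W
P_total = P_R1 + P_R2 = 0.8862 W

Final answer: 0.8862 W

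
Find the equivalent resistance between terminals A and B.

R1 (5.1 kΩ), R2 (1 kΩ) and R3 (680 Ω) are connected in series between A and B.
Reduce the network between node 0 (A) and node 3 (B) by series/parallel combination:
  Rs1 = R1 + R2 (series, joined only at node 1) = 5100 + 1000 = 6100 Ω
  Rs2 = R3 + Rs1 (series, joined only at node 2) = 680 + 6100 = 6780 Ω
R_eq = 6.78 kΩ

Final answer: 6.78 kΩ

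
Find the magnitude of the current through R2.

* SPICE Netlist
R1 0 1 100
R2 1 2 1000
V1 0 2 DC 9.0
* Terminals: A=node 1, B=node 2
Nodal analysis, taking node 2 as the 0 V reference.
Source V1 fixes V_0 = 9 V.
KCL at each unknown node (sum of currents leaving = 0; resistances in Ω):
  Node 1: (V_1 - 9)/100 + (V_1 - 0)/1000 = 0
Collecting terms: 0.011 × V_1 = 0.09  =>  V_1 = 8.182 V
I_R2 = (V_1 - V_2)/R2 = (8.182 - 0)/1000 = 0.008182 A
|I_R2| = 0.008182 A

Final answer: |I_R2| = 0.008182 A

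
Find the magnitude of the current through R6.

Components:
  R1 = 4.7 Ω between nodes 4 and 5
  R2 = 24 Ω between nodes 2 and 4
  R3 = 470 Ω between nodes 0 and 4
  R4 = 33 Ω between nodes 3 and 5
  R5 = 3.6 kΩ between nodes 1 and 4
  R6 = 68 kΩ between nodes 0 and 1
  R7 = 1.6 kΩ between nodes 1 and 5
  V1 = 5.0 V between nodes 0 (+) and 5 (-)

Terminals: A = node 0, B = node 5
Nodal analysis, taking node 5 as the 0 V reference.
Source V1 fixes V_0 = 5 V.
KCL at each unknown node (sum of currents leaving = 0; resistances in Ω):
  Node 1: (V_1 - V_4)/3600 + (V_1 - 5)/68000 + (V_1 - 0)/1600 = 0
  Node 2: (V_2 - V_4)/24 = 0
  Node 3: (V_3 - 0)/33 = 0
  Node 4: (V_4 - 0)/4.7 + (V_4 - V_2)/24 + (V_4 - 5)/470 + (V_4 - V_1)/3600 = 0
Collecting terms (coefficients in siemens):
  0.0009175·V_1 - 0.0002778·V_4 = 0.00007353
  0.04167·V_2 - 0.04167·V_4 = 0
  0.0303·V_3 = 0
  0.2568·V_4 - 0.0002778·V_1 - 0.04167·V_2 = 0.01064
Solving these 4 simultaneous equations (Gaussian elimination) gives:
  V_1 = 0.09515 V, V_2 = 0.04956 V, V_3 = 0 V, V_4 = 0.04956 V
I_R6 = (V_0 - V_1)/R6 = (5 - 0.09515)/68000 = 0.00007213 A
|I_R6| = 0.00007213 A

Final answer: |I_R6| = 7.213e-05 A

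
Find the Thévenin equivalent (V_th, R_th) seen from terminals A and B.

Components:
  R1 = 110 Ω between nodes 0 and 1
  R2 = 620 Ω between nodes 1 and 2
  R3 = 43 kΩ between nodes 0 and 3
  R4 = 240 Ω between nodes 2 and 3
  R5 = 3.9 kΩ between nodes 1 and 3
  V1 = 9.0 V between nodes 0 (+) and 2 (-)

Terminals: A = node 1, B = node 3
Step 1 — V_th is the open-circuit voltage V_A - V_B (nothing connected across the terminals).
Nodal analysis, taking node 2 as the 0 V reference.
Source V1 fixes V_0 = 9 V.
KCL at each unknown node (sum of currents leaving = 0; resistances in Ω):
  Node 1: (V_1 - 9)/110 + (V_1 - 0)/620 + (V_1 - V_3)/3900 = 0
  Node 3: (V_3 - 9)/43000 + (V_3 - 0)/240 + (V_3 - V_1)/3900 = 0
Collecting terms (coefficients in siemens):
  0.01096·V_1 - 0.0002564·V_3 = 0.08182
  0.004446·V_3 - 0.0002564·V_1 = 0.0002093
Determinant D = (0.01096)(0.004446) - (-0.0002564)(-0.0002564) = 0.00004867
V_1 = [(0.08182)(0.004446) - (-0.0002564)(0.0002093)]/D = 7.476 V
V_3 = [(0.01096)(0.0002093) - (0.08182)(-0.0002564)]/D = 0.4782 V
V_th = V_1 - V_3 = 7.476 - 0.4782 = 6.998 V
Step 2 — R_th: zero the source — replace V1 by a short circuit (node 2 merges into node 0) — and find the resistance seen between A (node 1) and B (node 3).
Reduce the network between node 1 (A) and node 3 (B) by series/parallel combination:
  Rp1 = R1 ‖ R2 (parallel, both between nodes 0 and 1) = 1/(1/110 + 1/620) = 93.42 Ω
  Rp2 = R3 ‖ R4 (parallel, both between nodes 0 and 3) = 1/(1/43000 + 1/240) = 238.7 Ω
  Rs1 = Rp1 + Rp2 (series, joined only at node 0) = 93.42 + 238.7 = 332.1 Ω
  Rp3 = R5 ‖ Rs1 (parallel, both between nodes 1 and 3) = 1/(1/3900 + 1/332.1) = 306 Ω
R_th = 306 Ω

Final answer: V_th = 6.998 V, R_th = 306 Ω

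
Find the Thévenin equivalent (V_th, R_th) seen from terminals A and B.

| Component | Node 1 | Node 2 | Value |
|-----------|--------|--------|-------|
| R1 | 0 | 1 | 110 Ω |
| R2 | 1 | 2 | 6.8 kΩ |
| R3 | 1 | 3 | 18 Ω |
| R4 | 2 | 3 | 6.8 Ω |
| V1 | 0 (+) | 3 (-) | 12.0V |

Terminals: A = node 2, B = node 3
Step 1 — V_th is the open-circuit voltage V_A - V_B (nothing connected across the terminals).
Nodal analysis, taking node 3 as the 0 V reference.
Source V1 fixes V_0 = 12 V.
KCL at each unknown node (sum of currents leaving = 0; resistances in Ω):
  Node 1: (V_1 - 12)/110 + (V_1 - V_2)/6800 + (V_1 - 0)/18 = 0
  Node 2: (V_2 - V_1)/6800 + (V_2 - 0)/6.8 = 0
Collecting terms (coefficients in siemens):
  0.06479·V_1 - 0.0001471·V_2 = 0.1091
  0.1472·V_2 - 0.0001471·V_1 = 0
Determinant D = (0.06479)(0.1472) - (-0.0001471)(-0.0001471) = 0.009538
V_1 = [(0.1091)(0.1472) - (-0.0001471)(0)]/D = 1.684 V
V_2 = [(0.06479)(0) - (0.1091)(-0.0001471)]/D = 0.001682 V
V_th = V_2 - V_3 = 0.001682 - 0 = 0.001682 V
Step 2 — R_th: zero the source — replace V1 by a short circuit (node 3 merges into node 0) — and find the resistance seen between A (node 2) and B (node 0).
Reduce the network between node 2 (A) and node 0 (B) by series/parallel combination:
  Rp1 = R1 ‖ R3 (parallel, both between nodes 0 and 1) = 1/(1/110 + 1/18) = 15.47 Ω
  Rs1 = R2 + Rp1 (series, joined only at node 1) = 6800 + 15.47 = 6815 Ω
  Rp2 = R4 ‖ Rs1 (parallel, both between nodes 0 and 2) = 1/(1/6.8 + 1/6815) = 6.793 Ω
R_th = 6.793 Ω

Final answer: V_th = 0.001682 V, R_th = 6.793 Ω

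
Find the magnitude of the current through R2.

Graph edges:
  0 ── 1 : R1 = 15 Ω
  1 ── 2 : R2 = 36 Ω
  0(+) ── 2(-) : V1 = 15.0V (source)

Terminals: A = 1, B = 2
Nodal analysis, taking node 2 as the 0 V reference.
Source V1 fixes V_0 = 15 V.
KCL at each unknown node (sum of currents leaving = 0; resistances in Ω):
  Node 1: (V_1 - 15)/15 + (V_1 - 0)/36 = 0
Collecting terms: 0.09444 × V_1 = 1  =>  V_1 = 10.59 V
I_R2 = (V_1 - V_2)/R2 = (10.59 - 0)/36 = 0.2941 A
|I_R2| = 0.2941 A

Final answer: |I_R2| = 0.2941 A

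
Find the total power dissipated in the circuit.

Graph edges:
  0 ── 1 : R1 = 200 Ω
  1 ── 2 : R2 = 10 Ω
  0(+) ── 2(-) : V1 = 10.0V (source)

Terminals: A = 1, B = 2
Nodal analysis, taking node 2 as the 0 V reference.
Source V1 fixes V_0 = 10 V.
KCL at each unknown node (sum of currents leaving = 0; resistances in Ω):
  Node 1: (V_1 - 10)/200 + (V_1 - 0)/10 = 0
Collecting terms: 0.105 × V_1 = 0.05  =>  V_1 = 0.4762 V
Power in each resistor, P = (ΔV)²/R:
  P_R1 = (10 - 0.4762)²/200 = 0.4535 W
  P_R2 = (0.4762 - 0)²/10 = 0.02268 W
P_total = P_R1 + P_R2 = 0.4762 W

Final answer: 0.4762 W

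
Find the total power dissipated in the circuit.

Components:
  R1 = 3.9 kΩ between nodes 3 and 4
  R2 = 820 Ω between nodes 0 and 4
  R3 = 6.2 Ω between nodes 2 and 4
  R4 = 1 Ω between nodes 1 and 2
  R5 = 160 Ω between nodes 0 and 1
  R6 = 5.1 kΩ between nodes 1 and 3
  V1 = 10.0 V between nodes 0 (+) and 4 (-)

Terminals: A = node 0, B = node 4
Nodal analysis, taking node 4 as the 0 V reference.
Source V1 fixes V_0 = 10 V.
KCL at each unknown node (sum of currents leaving = 0; resistances in Ω):
  Node 1: (V_1 - V_2)/1 + (V_1 - 10)/160 + (V_1 - V_3)/5100 = 0
  Node 2: (V_2 - 0)/6.2 + (V_2 - V_1)/1 = 0
  Node 3: (V_3 - 0)/3900 + (V_3 - V_1)/5100 = 0
Collecting terms (coefficients in siemens):
  1.006·V_1 - 1·V_2 - 0.0001961·V_3 = 0.0625
  1.161·V_2 - 1·V_1 = 0
  0.0004525·V_3 - 0.0001961·V_1 = 0
Solving these 3 simultaneous equations (Gaussian elimination) gives:
  V_1 = 0.4303 V, V_2 = 0.3705 V, V_3 = 0.1865 V
Power in each resistor, P = (ΔV)²/R:
  P_R1 = (0.1865 - 0)²/3900 = 0.000008915 W
  P_R2 = (10 - 0)²/820 = 0.122 W
  P_R3 = (0.3705 - 0)²/6.2 = 0.02214 W
  P_R4 = (0.4303 - 0.3705)²/1 = 0.003572 W
  P_R5 = (10 - 0.4303)²/160 = 0.5724 W
  P_R6 = (0.4303 - 0.1865)²/5100 = 0.00001166 W
P_total = P_R1 + P_R2 + P_R3 + P_R4 + P_R5 + P_R6 = 0.7201 W

Final answer: 0.7201 W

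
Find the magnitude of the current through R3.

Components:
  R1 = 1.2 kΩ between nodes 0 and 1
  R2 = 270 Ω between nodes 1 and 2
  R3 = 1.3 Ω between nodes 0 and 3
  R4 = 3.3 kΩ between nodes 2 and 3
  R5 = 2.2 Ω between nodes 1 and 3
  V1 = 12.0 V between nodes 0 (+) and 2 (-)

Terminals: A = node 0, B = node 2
Nodal analysis, taking node 2 as the 0 V reference.
Source V1 fixes V_0 = 12 V.
KCL at each unknown node (sum of currents leaving = 0; resistances in Ω):
  Node 1: (V_1 - 12)/1200 + (V_1 - 0)/270 + (V_1 - V_3)/2.2 = 0
  Node 3: (V_3 - 12)/1.3 + (V_3 - 0)/3300 + (V_3 - V_1)/2.2 = 0
Collecting terms (coefficients in siemens):
  0.4591·V_1 - 0.4545·V_3 = 0.01
  1.224·V_3 - 0.4545·V_1 = 9.231
Determinant D = (0.4591)(1.224) - (-0.4545)(-0.4545) = 0.3553
V_1 = [(0.01)(1.224) - (-0.4545)(9.231)]/D = 11.84 V
V_3 = [(0.4591)(9.231) - (0.01)(-0.4545)]/D = 11.94 V
I_R3 = (V_0 - V_3)/R3 = (12 - 11.94)/1.3 = 0.04735 A
|I_R3| = 0.04735 A

Final answer: |I_R3| = 0.04735 A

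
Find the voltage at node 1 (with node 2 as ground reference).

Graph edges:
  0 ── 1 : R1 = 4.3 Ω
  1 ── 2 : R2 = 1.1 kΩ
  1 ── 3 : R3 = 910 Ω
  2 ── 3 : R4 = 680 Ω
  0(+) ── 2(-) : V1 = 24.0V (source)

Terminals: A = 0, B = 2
Nodal analysis, taking node 2 as the 0 V reference.
Source V1 fixes V_0 = 24 V.
KCL at each unknown node (sum of currents leaving = 0; resistances in Ω):
  Node 1: (V_1 - 24)/4.3 + (V_1 - 0)/1100 + (V_1 - V_3)/910 = 0
  Node 3: (V_3 - V_1)/910 + (V_3 - 0)/680 = 0
Collecting terms (coefficients in siemens):
  0.2346·V_1 - 0.001099·V_3 = 5.581
  0.002569·V_3 - 0.001099·V_1 = 0
Determinant D = (0.2346)(0.002569) - (-0.001099)(-0.001099) = 0.0006015
V_1 = [(5.581)(0.002569) - (-0.001099)(0)]/D = 23.84 V
V_3 = [(0.2346)(0) - (5.581)(-0.001099)]/D = 10.2 V
The requested potential is V_1 = 23.84 V.

Final answer: V_1 = 23.84 V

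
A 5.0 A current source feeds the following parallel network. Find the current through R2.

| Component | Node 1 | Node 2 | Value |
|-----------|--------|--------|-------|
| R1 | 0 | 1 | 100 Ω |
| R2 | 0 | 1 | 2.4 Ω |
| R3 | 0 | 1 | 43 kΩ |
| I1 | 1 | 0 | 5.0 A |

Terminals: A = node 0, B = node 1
All resistors sit directly between nodes 0 and 1, so they are in parallel and share one voltage V; the full source current 5 A splits among them.
1/R_par = 1/100 + 1/2.4 + 1/43000 = 0.4267 S  =>  R_par = 2.344 Ω
V = I × R_par = 5 × 2.344 = 11.72 V
I_R2 = V/R2 = 11.72/2.4 = 4.883 A

Final answer: 4.883 A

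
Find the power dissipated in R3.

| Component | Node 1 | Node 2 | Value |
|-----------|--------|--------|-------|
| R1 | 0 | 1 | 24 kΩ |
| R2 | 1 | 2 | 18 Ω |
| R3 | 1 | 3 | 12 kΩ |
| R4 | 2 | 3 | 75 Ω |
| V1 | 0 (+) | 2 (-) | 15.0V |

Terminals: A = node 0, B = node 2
Nodal analysis, taking node 2 as the 0 V reference.
Source V1 fixes V_0 = 15 V.
KCL at each unknown node (sum of currents leaving = 0; resistances in Ω):
  Node 1: (V_1 - 15)/24000 + (V_1 - 0)/18 + (V_1 - V_3)/12000 = 0
  Node 3: (V_3 - V_1)/12000 + (V_3 - 0)/75 = 0
Collecting terms (coefficients in siemens):
  0.05568·V_1 - 0.00008333·V_3 = 0.000625
  0.01342·V_3 - 0.00008333·V_1 = 0
Determinant D = (0.05568)(0.01342) - (-0.00008333)(-0.00008333) = 0.000747
V_1 = [(0.000625)(0.01342) - (-0.00008333)(0)]/D = 0.01122 V
V_3 = [(0.05568)(0) - (0.000625)(-0.00008333)]/D = 0.00006972 V
I_R3 = (V_1 - V_3)/R3 = (0.01122 - 0.00006972)/12000 = 0.0000009296 A
P_R3 = I_R3² × R3 = (0.0000009296)² × 12000 = 0.00000001037 W

Final answer: 1.037e-08 W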